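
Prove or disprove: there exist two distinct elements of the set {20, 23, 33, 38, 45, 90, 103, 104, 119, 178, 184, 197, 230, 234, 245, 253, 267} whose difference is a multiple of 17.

No such pair exists.

Two integers differ by a multiple of 17 exactly when they have the same residue mod 17. The residues are 20↦3, 23↦6, 33↦16, 38↦4, 45↦11, 90↦5, 103↦1, 104↦2, 119↦0, 178↦8, 184↦14, 197↦10, 230↦9, 234↦13, 245↦7, 253↦15, 267↦12.
These 17 residues are pairwise different, hence no difference of two elements is divisible by 17.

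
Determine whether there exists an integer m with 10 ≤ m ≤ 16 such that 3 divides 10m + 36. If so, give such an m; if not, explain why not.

For m = 10, 11 the values 136, 146 are not multiples of 3. At m = 12 we get 10·12 + 36 = 156, and 156 = 3·52.

m = 12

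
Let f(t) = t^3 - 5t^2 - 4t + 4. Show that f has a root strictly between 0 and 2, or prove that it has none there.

Such a root exists.

f(0) = 4 and f(2) = -16, which have opposite signs.
f is continuous everywhere (it is a polynomial), in particular on [0, 2].
By the Intermediate Value Theorem, f takes the value 0 somewhere in the open interval.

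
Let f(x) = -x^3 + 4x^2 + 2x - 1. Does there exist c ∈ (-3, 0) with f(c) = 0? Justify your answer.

f(-3) = 56 and f(0) = -1, which have opposite signs.
As a polynomial, f is continuous on every closed interval.
So by the Intermediate Value Theorem there is a c strictly between -3 and 0 with f(c) = 0.

Such a root exists.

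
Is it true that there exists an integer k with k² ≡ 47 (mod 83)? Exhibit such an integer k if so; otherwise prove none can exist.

Apply Euler's criterion with the prime 83: 47 is a quadratic residue iff 47^41 ≡ 1 (mod 83), and a non-residue iff it is ≡ −1.
Repeated squaring mod 83: 47^2 = 2209 ≡ 51; 47^4 ≡ 51² = 2601 ≡ 28; 47^8 ≡ 28² = 784 ≡ 37; 47^16 ≡ 37² = 1369 ≡ 41; 47^32 ≡ 41² = 1681 ≡ 21.
Since 41 = 32 + 8 + 1, 47^41 ≡ 21 · 37 · 47; multiplying out mod 83: 21·37 = 777 ≡ 30, then 30·47 = 1410 ≡ 82. Thus 47^41 ≡ 82 ≡ −1 (mod 83).
By Euler's criterion 47 is a quadratic non-residue mod 83: no k satisfies k² ≡ 47 (mod 83).

No such integer exists.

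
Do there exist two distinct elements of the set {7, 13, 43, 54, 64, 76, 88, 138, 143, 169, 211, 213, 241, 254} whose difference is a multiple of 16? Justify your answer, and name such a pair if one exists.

No such pair exists.

Two integers differ by a multiple of 16 exactly when they have the same residue mod 16. The residues are 7↦7, 13↦13, 43↦11, 54↦6, 64↦0, 76↦12, 88↦8, 138↦10, 143↦15, 169↦9, 211↦3, 213↦5, 241↦1, 254↦14.
These 14 residues are pairwise different, hence no difference of two elements is divisible by 16.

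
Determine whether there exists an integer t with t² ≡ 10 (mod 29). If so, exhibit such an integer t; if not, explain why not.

No such integer exists.

29 is prime, so by Euler's criterion 10 is a square mod 29 iff 10^((29−1)/2) = 10^14 ≡ 1 (mod 29).
Repeated squaring mod 29: 10^2 = 100 ≡ 13; 10^4 ≡ 13² = 169 ≡ 24; 10^8 ≡ 24² = 576 ≡ 25.
Since 14 = 8 + 4 + 2, 10^14 ≡ 25 · 24 · 13; multiplying out mod 29: 25·24 = 600 ≡ 20, then 20·13 = 260 ≡ 28. Thus 10^14 ≡ 28 ≡ −1 (mod 29).
The value −1 means 10 is a non-residue modulo 29, so t² ≡ 10 (mod 29) is impossible.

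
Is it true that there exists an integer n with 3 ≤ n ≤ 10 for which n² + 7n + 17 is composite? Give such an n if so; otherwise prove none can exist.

n = 6

At n = 6: 6² + 7·6 + 17 = 95 = 5·19, which is composite.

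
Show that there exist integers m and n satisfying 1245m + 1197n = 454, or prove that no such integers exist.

gcd(1245, 1197) = 3, so every integer of the form 1245m + 1197n is a multiple of 3.
However 454 leaves remainder 1 on division by 3.
Therefore 1245m + 1197n = 454 has no solution in integers.

No such integers exist.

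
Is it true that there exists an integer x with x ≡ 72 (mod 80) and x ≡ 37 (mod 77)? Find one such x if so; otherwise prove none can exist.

gcd(80, 77) = 1, so the Chinese Remainder Theorem guarantees exactly one residue class mod 6160 satisfying both.
Write x = 72 + 80t and require 72 + 80t ≡ 37 (mod 77), i.e. 80t ≡ 42 (mod 77).
80 ≡ 3 (mod 77), so this reads 3t ≡ 42 (mod 77). Since 3·26 = 78 = 1·77 + 1, the inverse of 3 mod 77 is 26.
Multiplying by 26: t ≡ 26·42 = 1092 ≡ 14 (mod 77).
With t = 14: x = 72 + 80·14 = 1192.
Verify: 1192 = 14·80 + 72 and 1192 = 15·77 + 37. ✓

x = 1192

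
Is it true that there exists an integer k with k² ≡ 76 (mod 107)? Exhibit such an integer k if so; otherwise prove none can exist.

k = 66

k = 66 works: 66² = 4356, and 4356 − 76 = 4280 = 40·107.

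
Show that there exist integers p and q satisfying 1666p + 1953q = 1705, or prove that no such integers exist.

gcd(1666, 1953) = 7, so every integer of the form 1666p + 1953q is a multiple of 7.
However 1705 leaves remainder 4 on division by 7.
So the equation is unsolvable over ℤ.

No, no such integers exist.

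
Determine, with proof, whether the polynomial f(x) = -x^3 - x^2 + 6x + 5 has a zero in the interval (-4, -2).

Such a root exists.

f(-4) = 29 and f(-2) = -3, which have opposite signs.
Since f is a polynomial it is continuous on [-4, -2].
By the Intermediate Value Theorem f must vanish at some point of (-4, -2).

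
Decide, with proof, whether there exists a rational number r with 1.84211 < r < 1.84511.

r = 59/32

Multiplying by 32: 32·1.84211 = 58.94752 and 32·1.84511 = 59.04352, so the integer 59 lies strictly between them.
Dividing back, 1.84211 < 59/32 < 1.84511, and 59/32 is rational.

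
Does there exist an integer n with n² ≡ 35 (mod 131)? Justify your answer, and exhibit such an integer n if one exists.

n = 67

n = 67 works: 67² = 4489, and 4489 − 35 = 4454 = 34·131.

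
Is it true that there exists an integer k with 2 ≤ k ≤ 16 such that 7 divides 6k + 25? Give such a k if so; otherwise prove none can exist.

For k = 2, 3 the values 37, 43 are not multiples of 7. Try k = 4: 6·4 + 25 = 49 = 7·7, which is divisible by 7.

k = 4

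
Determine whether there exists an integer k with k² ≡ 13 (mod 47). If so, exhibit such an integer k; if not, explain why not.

There is no such integer.

47 is prime, so by Euler's criterion 13 is a square mod 47 iff 13^((47−1)/2) = 13^23 ≡ 1 (mod 47).
Repeated squaring mod 47: 13^2 = 169 ≡ 28; 13^4 ≡ 28² = 784 ≡ 32; 13^8 ≡ 32² = 1024 ≡ 37; 13^16 ≡ 37² = 1369 ≡ 6.
Since 23 = 16 + 4 + 2 + 1, 13^23 ≡ 6 · 32 · 28 · 13; multiplying out mod 47: 6·32 = 192 ≡ 4, then 4·28 = 112 ≡ 18, then 18·13 = 234 ≡ 46. Thus 13^23 ≡ 46 ≡ −1 (mod 47).
By Euler's criterion 13 is a quadratic non-residue mod 47: no k satisfies k² ≡ 13 (mod 47).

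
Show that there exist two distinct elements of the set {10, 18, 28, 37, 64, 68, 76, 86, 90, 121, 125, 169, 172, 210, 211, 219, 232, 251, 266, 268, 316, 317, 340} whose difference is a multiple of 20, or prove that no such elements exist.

Yes: 10 and 90.

10 mod 20 = 10 and 90 mod 20 = 10, so 90 − 10 = 80 = 4·20.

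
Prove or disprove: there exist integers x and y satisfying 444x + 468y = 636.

Every value of 444x + 468y is a multiple of gcd(444, 468) = 12; since 12 ∣ 636, solutions exist.
Dividing through by 12 reduces the equation to 37x + 39y = 53.
Dividing repeatedly: 39 = 1·37 + 2, 37 = 18·2 + 1, 2 = 2·1 + 0.
Working back up the chain: 1 = 37 − 18·2 = 37 − 18·(39 − 1·37) = −18·39 + 19·37. So 37·19 + 39·(-18) = 1.
Multiplying through by 53: x = 19·53 = 1007, y = (-18)·53 = -954 is a solution.
The general solution is x = 1007 + 39k, y = -954 − 37k; taking k = -25 gives the smaller pair x = 32, y = -29.
Indeed 444·32 + 468·(-29) = 14208 − 13572 = 636.

x = 32, y = -29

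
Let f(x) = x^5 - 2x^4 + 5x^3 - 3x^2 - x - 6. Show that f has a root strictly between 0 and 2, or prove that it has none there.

Such a root exists.

f(0) = -6 and f(2) = 20, which have opposite signs.
Since f is a polynomial it is continuous on [0, 2].
By the Intermediate Value Theorem, f takes the value 0 somewhere in the open interval.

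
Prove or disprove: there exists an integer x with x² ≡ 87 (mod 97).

There is no such integer.

97 is prime, so by Euler's criterion 87 is a square mod 97 iff 87^((97−1)/2) = 87^48 ≡ 1 (mod 97).
Repeated squaring mod 97: 87^2 = 7569 ≡ 3; 87^4 ≡ 3² = 9 ≡ 9; 87^8 ≡ 9² = 81 ≡ 81; 87^16 ≡ 81² = 6561 ≡ 62; 87^32 ≡ 62² = 3844 ≡ 61.
Since 48 = 32 + 16, 87^48 ≡ 61 · 62; multiplying out mod 97: 61·62 = 3782 ≡ 96. Thus 87^48 ≡ 96 ≡ −1 (mod 97).
By Euler's criterion 87 is a quadratic non-residue mod 97: no x satisfies x² ≡ 87 (mod 97).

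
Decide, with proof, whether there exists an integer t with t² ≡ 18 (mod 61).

No, no such integer exists.

Apply Euler's criterion with the prime 61: 18 is a quadratic residue iff 18^30 ≡ 1 (mod 61), and a non-residue iff it is ≡ −1.
Repeated squaring mod 61: 18^2 = 324 ≡ 19; 18^4 ≡ 19² = 361 ≡ 56; 18^8 ≡ 56² = 3136 ≡ 25; 18^16 ≡ 25² = 625 ≡ 15.
Since 30 = 16 + 8 + 4 + 2, 18^30 ≡ 15 · 25 · 56 · 19; multiplying out mod 61: 15·25 = 375 ≡ 9, then 9·56 = 504 ≡ 16, then 16·19 = 304 ≡ 60. Thus 18^30 ≡ 60 ≡ −1 (mod 61).
By Euler's criterion 18 is a quadratic non-residue mod 61: no t satisfies t² ≡ 18 (mod 61).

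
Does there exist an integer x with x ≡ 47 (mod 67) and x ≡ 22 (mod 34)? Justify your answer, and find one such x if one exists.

x = 1722

The moduli 67 and 34 are coprime, so by the Chinese Remainder Theorem a unique solution modulo 2278 exists.
Write x = 47 + 67t and require 47 + 67t ≡ 22 (mod 34), i.e. 67t ≡ 9 (mod 34).
67 ≡ 33 (mod 34), so this reads 33t ≡ 9 (mod 34). Invert 33 mod 34 by the Euclidean algorithm: 34 = 1·33 + 1, 33 = 33·1 + 0; back-substituting, 1 = 34 − 1·33. Hence 33·(-1) ≡ 1, so 33⁻¹ ≡ -1 ≡ 33 (mod 34).
Multiplying by 33: t ≡ 33·9 = 297 ≡ 25 (mod 34).
Taking t = 25 gives x = 47 + 67·25 = 1722.
Check: 1722 mod 67 = 47, 1722 mod 34 = 22. ✓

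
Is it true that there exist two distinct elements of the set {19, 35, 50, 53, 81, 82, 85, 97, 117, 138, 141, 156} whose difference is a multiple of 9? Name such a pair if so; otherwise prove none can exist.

Both 19 and 82 leave remainder 1 on division by 9; their difference 63 = 7·9 is a multiple of 9.

Yes: 19 and 82.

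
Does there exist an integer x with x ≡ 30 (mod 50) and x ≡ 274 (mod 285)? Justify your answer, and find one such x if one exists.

gcd(50, 285) = 5. If x ≡ 30 (mod 50) and x ≡ 274 (mod 285), then x ≡ 30 (mod 5) and x ≡ 274 (mod 5).
But 30 mod 5 = 0 while 274 mod 5 = 4, a contradiction.
Therefore no such x exists.

No, no such integer exists.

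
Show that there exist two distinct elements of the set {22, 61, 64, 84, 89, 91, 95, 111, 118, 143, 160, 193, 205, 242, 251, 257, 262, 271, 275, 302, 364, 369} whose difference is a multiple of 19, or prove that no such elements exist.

Reduce each element mod 19: 22↦3, 61↦4, 64↦7, 84↦8, 89↦13, 91↦15, 95↦0, 111↦16, 118↦4, 143↦10, 160↦8, 193↦3, 205↦15, 242↦14, 251↦4, 257↦10, 262↦15, 271↦5, 275↦9, 302↦17, 364↦3, 369↦8. The residue 3 repeats (at 22 and 193), and 193 − 22 = 171 = 9·19.

The pair (22, 193) works.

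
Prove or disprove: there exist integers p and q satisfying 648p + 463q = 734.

p = 34, q = -46

648 and 463 are coprime, so 648p + 463q ranges over all of ℤ.
Run the Euclidean algorithm on 648 and 463: 648 = 1·463 + 185, 463 = 2·185 + 93, 185 = 1·93 + 92, 93 = 1·92 + 1, 92 = 92·1 + 0.
Unwinding: 1 = 93 − 1·92 = 93 − (185 − 1·93) = −185 + 2·93 = −185 + 2·(463 − 2·185) = 2·463 − 5·185 = 2·463 − 5·(648 − 1·463) = −5·648 + 7·463, i.e. 648·(-5) + 463·7 = 1.
Times 734: 648·(-3670) + 463·5138 = 734, so (-3670, 5138) solves it.
The general solution is p = -3670 + 463k, q = 5138 − 648k; taking k = 8 gives the smaller pair p = 34, q = -46.
Indeed 648·34 + 463·(-46) = 22032 − 21298 = 734.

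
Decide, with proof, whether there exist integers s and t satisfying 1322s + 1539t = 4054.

1322 and 1539 are coprime, so 1322s + 1539t ranges over all of ℤ.
Dividing repeatedly: 1539 = 1·1322 + 217, 1322 = 6·217 + 20, 217 = 10·20 + 17, 20 = 1·17 + 3, 17 = 5·3 + 2, 3 = 1·2 + 1, 2 = 2·1 + 0.
Back-substituting, 1 = 3 − 1·2 = 3 − (17 − 5·3) = −17 + 6·3 = −17 + 6·(20 − 1·17) = 6·20 − 7·17 = 6·20 − 7·(217 − 10·20) = −7·217 + 76·20 = −7·217 + 76·(1322 − 6·217) = 76·1322 − 463·217 = 76·1322 − 463·(1539 − 1·1322) = −463·1539 + 539·1322; that is, 1322·539 + 1539·(-463) = 1.
Scaling by 4054 gives the particular solution (s, t) = (2185106, -1877002).
Subtracting 1419·1539 from s and adding 1419·1322 to t gives the tidier solution (1265, -1084).
Indeed 1322·1265 + 1539·(-1084) = 1672330 − 1668276 = 4054.

s = 1265, t = -1084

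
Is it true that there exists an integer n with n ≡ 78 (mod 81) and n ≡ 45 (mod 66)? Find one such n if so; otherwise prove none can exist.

The moduli are not coprime: gcd(81, 66) = 3. Compatibility requires 3 ∣ (45 − 78) = -33, which holds, so solutions exist.
Put n = 78 + 81t, so we need 81t ≡ 33 (mod 66), equivalently (divide by 3) 27t ≡ 11 (mod 22).
27 ≡ 5 (mod 22), so this reads 5t ≡ 11 (mod 22). Since 5·9 = 45 = 2·22 + 1, the inverse of 5 mod 22 is 9.
Therefore t ≡ 9·11 = 99 ≡ 11 (mod 22).
Then n = 78 + 81·11 = 969.
Check: 969 mod 81 = 78, 969 mod 66 = 45. ✓

n = 969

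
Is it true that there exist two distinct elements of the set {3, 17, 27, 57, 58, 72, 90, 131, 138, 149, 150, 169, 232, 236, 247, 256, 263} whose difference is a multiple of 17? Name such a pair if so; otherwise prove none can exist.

Residues mod 17: 3↦3, 17↦0, 27↦10, 57↦6, 58↦7, 72↦4, 90↦5, 131↦12, 138↦2, 149↦13, 150↦14, 169↦16, 232↦11, 236↦15, 247↦9, 256↦1, 263↦8.
These 17 residues are pairwise different, hence no difference of two elements is divisible by 17.

No such pair exists.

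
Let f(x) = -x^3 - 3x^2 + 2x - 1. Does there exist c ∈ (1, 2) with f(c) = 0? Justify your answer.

f(1) = -3 and f(2) = -17, both negative, so a sign-change argument is unavailable; we show f keeps this sign on the whole interval.
Substitute x = 1 + u, where 0 < u < 1 on the interval. Expanding, f(1 + u) = -u^3 - 6u^2 - 7u - 3.
The nonzero coefficients here are all negative, so for u > 0 every term is negative (or zero), and the constant term -3 is strictly negative.
So f is strictly negative on (1, 2); no root exists in the interval.

f has no root in that interval.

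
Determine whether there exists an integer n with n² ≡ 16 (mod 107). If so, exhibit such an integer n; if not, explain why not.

Take n = 4. Then 4² = 16, and since 0 ≤ 16 < 107 this is already reduced: 4² ≡ 16 (mod 107).

n = 4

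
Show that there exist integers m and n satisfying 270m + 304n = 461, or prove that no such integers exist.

gcd(270, 304) = 2, so every integer of the form 270m + 304n is a multiple of 2.
But 461 = 2·230 + 1, so 2 ∤ 461.
Hence no integers m, n satisfy the equation.

There are no such integers.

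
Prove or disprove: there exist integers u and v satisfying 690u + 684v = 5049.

Any value of 690u + 684v is a multiple of gcd(690, 684) = 6.
However 5049 leaves remainder 3 on division by 6.
Therefore 690u + 684v = 5049 has no solution in integers.

No, no such integers exist.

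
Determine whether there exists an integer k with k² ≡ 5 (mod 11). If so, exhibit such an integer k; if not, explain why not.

Take k = 7. Then 7² = 49 = 4·11 + 5, so 7² ≡ 5 (mod 11).

k = 7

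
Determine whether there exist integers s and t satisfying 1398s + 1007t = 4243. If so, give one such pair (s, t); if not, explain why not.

s = 289, t = -397

1398 and 1007 are coprime, so 1398s + 1007t ranges over all of ℤ.
Dividing repeatedly: 1398 = 1·1007 + 391, 1007 = 2·391 + 225, 391 = 1·225 + 166, 225 = 1·166 + 59, 166 = 2·59 + 48, 59 = 1·48 + 11, 48 = 4·11 + 4, 11 = 2·4 + 3, 4 = 1·3 + 1, 3 = 3·1 + 0.
Back-substituting, 1 = 4 − 1·3 = 4 − (11 − 2·4) = −11 + 3·4 = −11 + 3·(48 − 4·11) = 3·48 − 13·11 = 3·48 − 13·(59 − 1·48) = −13·59 + 16·48 = −13·59 + 16·(166 − 2·59) = 16·166 − 45·59 = 16·166 − 45·(225 − 1·166) = −45·225 + 61·166 = −45·225 + 61·(391 − 1·225) = 61·391 − 106·225 = 61·391 − 106·(1007 − 2·391) = −106·1007 + 273·391 = −106·1007 + 273·(1398 − 1·1007) = 273·1398 − 379·1007; that is, 1398·273 + 1007·(-379) = 1.
Scaling by 4243 gives the particular solution (s, t) = (1158339, -1608097).
The general solution is s = 1158339 + 1007k, t = -1608097 − 1398k; taking k = -1150 gives the smaller pair s = 289, t = -397.
Check: 1398·289 + 1007·(-397) = 404022 − 399779 = 4243. ✓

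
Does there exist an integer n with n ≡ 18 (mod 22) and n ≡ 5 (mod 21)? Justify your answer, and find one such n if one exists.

Since 22 and 21 share no common factor, CRT says the pair of congruences has a solution (unique mod 462).
Write n = 18 + 22t and require 18 + 22t ≡ 5 (mod 21), i.e. 22t ≡ 8 (mod 21).
22 ≡ 1 (mod 21), so this reads 1t ≡ 8 (mod 21). So t ≡ 8 (mod 21).
Taking t = 8 gives n = 18 + 22·8 = 194.
Verify: 194 = 8·22 + 18 and 194 = 9·21 + 5. ✓

n = 194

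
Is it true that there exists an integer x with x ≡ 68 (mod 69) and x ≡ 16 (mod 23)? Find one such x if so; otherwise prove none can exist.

Both moduli are multiples of 23 = gcd(69, 23), so any solution would satisfy x ≡ 68 and x ≡ 16 modulo 23 simultaneously.
These are incompatible: 68 − 16 = 52 is not divisible by 23.
So no integer satisfies both congruences.

There is no such integer.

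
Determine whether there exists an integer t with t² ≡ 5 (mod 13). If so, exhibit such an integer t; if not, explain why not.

No, no such integer exists.

Since (13 − t)² ≡ t² (mod 13), it suffices to square t = 0, 1, …, 6: the residues are 0, 1, 4, 9, 3, 12, 10.
The set of squares mod 13 is therefore {0, 1, 3, 4, 9, 10, 12}, which does not contain 5.
Hence no integer t has t² ≡ 5 (mod 13).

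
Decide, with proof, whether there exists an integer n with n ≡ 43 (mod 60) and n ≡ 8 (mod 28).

No such integer exists.

Reduce both congruences modulo 4, which divides 60 and 28: they say n ≡ 43 (mod 4) and n ≡ 8 (mod 4).
But 43 mod 4 = 3 while 8 mod 4 = 0, a contradiction.
Hence the system has no solution.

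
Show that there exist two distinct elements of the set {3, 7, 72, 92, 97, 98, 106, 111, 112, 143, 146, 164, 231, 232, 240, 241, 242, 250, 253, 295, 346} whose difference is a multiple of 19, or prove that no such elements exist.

Reduce each element mod 19: 3↦3, 7↦7, 72↦15, 92↦16, 97↦2, 98↦3, 106↦11, 111↦16, 112↦17, 143↦10, 146↦13, 164↦12, 231↦3, 232↦4, 240↦12, 241↦13, 242↦14, 250↦3, 253↦6, 295↦10, 346↦4. The residue 3 repeats (at 3 and 98), and 98 − 3 = 95 = 5·19.

The pair (3, 98) works.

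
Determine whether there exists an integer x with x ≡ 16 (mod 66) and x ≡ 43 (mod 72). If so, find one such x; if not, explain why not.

Both moduli are multiples of 6 = gcd(66, 72), so any solution would satisfy x ≡ 16 and x ≡ 43 modulo 6 simultaneously.
But 16 mod 6 = 4 while 43 mod 6 = 1, a contradiction.
Hence the system has no solution.

There is no such integer.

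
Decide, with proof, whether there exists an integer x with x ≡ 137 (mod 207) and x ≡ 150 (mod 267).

gcd(207, 267) = 3. If x ≡ 137 (mod 207) and x ≡ 150 (mod 267), then x ≡ 137 (mod 3) and x ≡ 150 (mod 3).
But 137 mod 3 = 2 while 150 mod 3 = 0, a contradiction.
Therefore no such x exists.

No, no such integer exists.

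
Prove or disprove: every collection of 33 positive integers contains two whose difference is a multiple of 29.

Yes, this is always true.

Partition the integers by their residue mod 29; there are 29 classes.
With 33 integers and only 29 classes, the pigeonhole principle forces two of them, say a and b, into the same class.
Then a ≡ b (mod 29), i.e. 29 ∣ (a − b).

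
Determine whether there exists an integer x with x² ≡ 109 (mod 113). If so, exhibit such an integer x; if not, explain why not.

x = 83

x = 83 works: 83² = 6889, and 6889 − 109 = 6780 = 60·113.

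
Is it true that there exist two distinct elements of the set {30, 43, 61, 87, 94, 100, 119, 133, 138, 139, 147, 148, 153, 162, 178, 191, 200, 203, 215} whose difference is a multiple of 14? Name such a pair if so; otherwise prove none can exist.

Reduce each element mod 14: 30↦2, 43↦1, 61↦5, 87↦3, 94↦10, 100↦2, 119↦7, 133↦7, 138↦12, 139↦13, 147↦7, 148↦8, 153↦13, 162↦8, 178↦10, 191↦9, 200↦4, 203↦7, 215↦5. The residue 2 repeats (at 30 and 100), and 100 − 30 = 70 = 5·14.

30 and 100 are such a pair.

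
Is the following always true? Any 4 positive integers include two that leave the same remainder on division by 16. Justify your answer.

Consider the 4 integers 36, 37, 38, 39. They lie in distinct residue classes modulo 16, since 4 ≤ 16.
Hence this collection has no pair with equal remainders mod 16, disproving the claim.

No, the set {36, 37, 38, 39} is a counterexample.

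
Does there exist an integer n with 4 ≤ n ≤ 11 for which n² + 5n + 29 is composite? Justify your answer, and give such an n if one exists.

n = 6

At n = 6: 6² + 5·6 + 29 = 95 = 5·19, which is composite.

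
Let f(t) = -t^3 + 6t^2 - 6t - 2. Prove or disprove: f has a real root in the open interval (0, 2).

Yes, f has a root in the interval.

f(0) = -2 and f(2) = 2, which have opposite signs.
f is continuous everywhere (it is a polynomial), in particular on [0, 2].
By the Intermediate Value Theorem, f takes the value 0 somewhere in the open interval.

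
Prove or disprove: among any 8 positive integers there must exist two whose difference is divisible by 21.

No; for instance {28, 29, 30, 31, 32, 33, 34, 35} is a counterexample.

Consider the 8 integers 28, 29, …, 35. They lie in distinct residue classes modulo 21, since 8 ≤ 21.
No two share a residue, so no pair has difference divisible by 21; the claim fails for this set.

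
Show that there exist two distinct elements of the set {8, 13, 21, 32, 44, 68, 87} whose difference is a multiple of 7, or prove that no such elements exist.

No, no such pair exists.

Residues mod 7: 8↦1, 13↦6, 21↦0, 32↦4, 44↦2, 68↦5, 87↦3.
These 7 residues are pairwise different, hence no difference of two elements is divisible by 7.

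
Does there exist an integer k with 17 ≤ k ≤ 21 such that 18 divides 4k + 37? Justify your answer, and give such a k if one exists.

No such integer k in that range exists.

The values of 4k + 37 for k = 17, 18, …, 21 are 105, 109, 113, 117, 121; reduced mod 18 these are 15, 1, 5, 9, 13.
Since 0 is absent from this list, 18 ∤ 4k + 37 for every k with 17 ≤ k ≤ 21.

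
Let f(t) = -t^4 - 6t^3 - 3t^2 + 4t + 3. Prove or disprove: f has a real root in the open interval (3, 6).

f has no root in that interval.

f(3) = -255 and f(6) = -2673, both negative, so a sign-change argument is unavailable; we show f keeps this sign on the whole interval.
Substitute t = 3 + u, where 0 < u < 3 on the interval. Expanding, f(3 + u) = -u^4 - 18u^3 - 111u^2 - 284u - 255.
All 5 nonzero coefficients of this polynomial in u are negative; hence for u > 0 the value is a sum of negative terms (the constant -255 among them).
So f is strictly negative on (3, 6); no root exists in the interval.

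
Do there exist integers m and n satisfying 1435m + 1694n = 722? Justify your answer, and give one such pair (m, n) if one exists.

Both 1435 and 1694 are divisible by gcd(1435, 1694) = 7, hence so is any combination 1435m + 1694n.
However 722 leaves remainder 1 on division by 7.
Therefore 1435m + 1694n = 722 has no solution in integers.

No such integers exist.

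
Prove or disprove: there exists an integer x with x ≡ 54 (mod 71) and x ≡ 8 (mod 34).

The moduli 71 and 34 are coprime, so by the Chinese Remainder Theorem a unique solution modulo 2414 exists.
Write x = 54 + 71t and require 54 + 71t ≡ 8 (mod 34), i.e. 71t ≡ 22 (mod 34).
71 ≡ 3 (mod 34), so this reads 3t ≡ 22 (mod 34). To invert 3 modulo 34: 34 = 11·3 + 1, 3 = 3·1 + 0, and unwinding, 1 = 34 − 11·3. Thus 3⁻¹ ≡ -11 ≡ 23 (mod 34).
Therefore t ≡ 23·22 = 506 ≡ 30 (mod 34).
With t = 30: x = 54 + 71·30 = 2184.
Indeed 2184 ≡ 54 (mod 71) and 2184 ≡ 8 (mod 34).

x = 2184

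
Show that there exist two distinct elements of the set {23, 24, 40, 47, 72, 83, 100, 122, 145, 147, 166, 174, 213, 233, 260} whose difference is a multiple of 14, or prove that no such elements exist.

23 mod 14 = 9 and 233 mod 14 = 9, so 233 − 23 = 210 = 15·14.

The pair (23, 233) works.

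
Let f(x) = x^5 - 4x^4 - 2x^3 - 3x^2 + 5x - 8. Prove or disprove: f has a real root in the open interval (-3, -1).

No such root exists.

f(-3) = -563 and f(-1) = -19, both negative, so a sign-change argument is unavailable; we show f keeps this sign on the whole interval.
Shift to the endpoint -1: with x = -1 − u (0 < u < 2), one computes f(-1 − u) = -u^5 - 9u^4 - 24u^3 - 31u^2 - 26u - 19.
The nonzero coefficients here are all negative, so for u > 0 every term is negative (or zero), and the constant term -19 is strictly negative.
So f is strictly negative on (-3, -1); no root exists in the interval.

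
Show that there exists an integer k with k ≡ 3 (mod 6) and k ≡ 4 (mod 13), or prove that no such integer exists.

gcd(6, 13) = 1, so the Chinese Remainder Theorem guarantees exactly one residue class mod 78 satisfying both.
Write k = 3 + 6t and require 3 + 6t ≡ 4 (mod 13), i.e. 6t ≡ 1 (mod 13).
Note 6·11 = 66 ≡ 1 (mod 13) (as 66 − 1 = 5·13), so 6⁻¹ ≡ 11.
Multiplying by 11: t ≡ 11·1 = 11 (mod 13).
With t = 11: k = 3 + 6·11 = 69.
Check: 69 mod 6 = 3, 69 mod 13 = 4. ✓

k = 69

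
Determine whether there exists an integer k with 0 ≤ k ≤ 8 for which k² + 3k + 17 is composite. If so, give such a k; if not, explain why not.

k = 7

At k = 7: 7² + 3·7 + 17 = 87 = 3·29, which is composite.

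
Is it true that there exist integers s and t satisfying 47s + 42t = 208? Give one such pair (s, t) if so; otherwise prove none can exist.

Since gcd(47, 42) = 1, every integer is an integer combination of 47 and 42.
Run the Euclidean algorithm on 47 and 42: 47 = 1·42 + 5, 42 = 8·5 + 2, 5 = 2·2 + 1, 2 = 2·1 + 0.
Unwinding: 1 = 5 − 2·2 = 5 − 2·(42 − 8·5) = −2·42 + 17·5 = −2·42 + 17·(47 − 1·42) = 17·47 − 19·42, i.e. 47·17 + 42·(-19) = 1.
Times 208: 47·3536 + 42·(-3952) = 208, so (3536, -3952) solves it.
Subtracting 84·42 from s and adding 84·47 to t gives the tidier solution (8, -4).
Check: 47·8 + 42·(-4) = 376 − 168 = 208. ✓

s = 8, t = -4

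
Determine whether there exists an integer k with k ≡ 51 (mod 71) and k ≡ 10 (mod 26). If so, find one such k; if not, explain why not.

k = 1258

The moduli 71 and 26 are coprime, so by the Chinese Remainder Theorem a unique solution modulo 1846 exists.
Write k = 51 + 71t and require 51 + 71t ≡ 10 (mod 26), i.e. 71t ≡ 11 (mod 26).
71 ≡ 19 (mod 26), so this reads 19t ≡ 11 (mod 26). Note 19·11 = 209 ≡ 1 (mod 26) (as 209 − 1 = 8·26), so 19⁻¹ ≡ 11.
Therefore t ≡ 11·11 = 121 ≡ 17 (mod 26).
With t = 17: k = 51 + 71·17 = 1258.
Verify: 1258 = 17·71 + 51 and 1258 = 48·26 + 10. ✓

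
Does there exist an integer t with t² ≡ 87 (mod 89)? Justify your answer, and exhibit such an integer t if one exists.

t = 40

t = 40 works: 40² = 1600, and 1600 − 87 = 1513 = 17·89.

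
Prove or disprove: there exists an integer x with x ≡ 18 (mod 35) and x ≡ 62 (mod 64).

x = 1278

The moduli 35 and 64 are coprime, so by the Chinese Remainder Theorem a unique solution modulo 2240 exists.
Write x = 18 + 35t and require 18 + 35t ≡ 62 (mod 64), i.e. 35t ≡ 44 (mod 64).
Note 35·11 = 385 ≡ 1 (mod 64) (as 385 − 1 = 6·64), so 35⁻¹ ≡ 11.
Multiplying by 11: t ≡ 11·44 = 484 ≡ 36 (mod 64).
With t = 36: x = 18 + 35·36 = 1278.
Check: 1278 mod 35 = 18, 1278 mod 64 = 62. ✓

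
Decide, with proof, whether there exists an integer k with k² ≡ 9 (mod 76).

k = 3

Take k = 3. Then 3² = 9, and since 0 ≤ 9 < 76 this is already reduced: 3² ≡ 9 (mod 76).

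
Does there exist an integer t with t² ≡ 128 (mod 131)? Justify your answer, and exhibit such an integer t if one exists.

There is no such integer.

131 is prime, so by Euler's criterion 128 is a square mod 131 iff 128^((131−1)/2) = 128^65 ≡ 1 (mod 131).
Repeated squaring mod 131: 128^2 = 16384 ≡ 9; 128^4 ≡ 9² = 81 ≡ 81; 128^8 ≡ 81² = 6561 ≡ 11; 128^16 ≡ 11² = 121 ≡ 121; 128^32 ≡ 121² = 14641 ≡ 100; 128^64 ≡ 100² = 10000 ≡ 44.
Since 65 = 64 + 1, 128^65 ≡ 44 · 128; multiplying out mod 131: 44·128 = 5632 ≡ 130. Thus 128^65 ≡ 130 ≡ −1 (mod 131).
The value −1 means 128 is a non-residue modulo 131, so t² ≡ 128 (mod 131) is impossible.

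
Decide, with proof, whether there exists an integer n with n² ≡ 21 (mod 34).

n = 19

n = 19 works: 19² = 361, and 361 − 21 = 340 = 10·34.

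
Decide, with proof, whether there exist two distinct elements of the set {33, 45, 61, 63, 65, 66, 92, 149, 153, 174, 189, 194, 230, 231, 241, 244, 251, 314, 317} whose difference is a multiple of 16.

The pair (33, 65) works.

Reduce each element mod 16: 33↦1, 45↦13, 61↦13, 63↦15, 65↦1, 66↦2, 92↦12, 149↦5, 153↦9, 174↦14, 189↦13, 194↦2, 230↦6, 231↦7, 241↦1, 244↦4, 251↦11, 314↦10, 317↦13. The residue 1 repeats (at 33 and 65), and 65 − 33 = 32 = 2·16.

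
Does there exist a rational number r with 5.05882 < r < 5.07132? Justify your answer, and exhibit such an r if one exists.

Look for a denominator N such that an integer falls strictly between N·5.05882 and N·5.07132. N = 15 works: 15·5.05882 = 75.88230 < 76 < 76.06980 = 15·5.07132.
Hence 76/15 is a rational number with 5.05882 < 76/15 < 5.07132.

r = 76/15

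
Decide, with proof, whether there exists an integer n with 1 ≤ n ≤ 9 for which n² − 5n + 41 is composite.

At n = 7: 7² − 5·7 + 41 = 55 = 5·11, which is composite.

n = 7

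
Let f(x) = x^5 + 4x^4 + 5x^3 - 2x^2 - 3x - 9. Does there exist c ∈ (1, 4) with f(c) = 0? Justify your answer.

Yes, f has a root in the interval.

f(1) = -4 and f(4) = 2315, which have opposite signs.
f is continuous everywhere (it is a polynomial), in particular on [1, 4].
By the Intermediate Value Theorem f must vanish at some point of (1, 4).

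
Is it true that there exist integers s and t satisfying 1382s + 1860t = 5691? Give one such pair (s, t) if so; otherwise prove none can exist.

No such integers exist.

gcd(1382, 1860) = 2, so every integer of the form 1382s + 1860t is a multiple of 2.
However 5691 leaves remainder 1 on division by 2.
Hence no integers s, t satisfy the equation.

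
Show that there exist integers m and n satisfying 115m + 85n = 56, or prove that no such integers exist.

There are no such integers.

Any value of 115m + 85n is a multiple of gcd(115, 85) = 5.
However 56 leaves remainder 1 on division by 5.
Hence no integers m, n satisfy the equation.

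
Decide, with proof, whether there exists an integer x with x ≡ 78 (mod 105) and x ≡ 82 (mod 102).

gcd(105, 102) = 3. If x ≡ 78 (mod 105) and x ≡ 82 (mod 102), then x ≡ 78 (mod 3) and x ≡ 82 (mod 3).
These are incompatible: 78 − 82 = -4 is not divisible by 3.
So no integer satisfies both congruences.

No such integer exists.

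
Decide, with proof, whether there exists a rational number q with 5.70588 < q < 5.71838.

Multiplying by 7: 7·5.70588 = 39.94116 and 7·5.71838 = 40.02866, so the integer 40 lies strictly between them.
So q = 40/7 works: it is a ratio of integers, and dividing 7·5.70588 < 40 < 7·5.71838 through by 7 gives 5.70588 < 40/7 < 5.71838.

q = 40/7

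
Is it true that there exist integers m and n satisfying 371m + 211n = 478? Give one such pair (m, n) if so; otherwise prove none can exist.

371 and 211 are coprime, so 371m + 211n ranges over all of ℤ.
Run the Euclidean algorithm on 371 and 211: 371 = 1·211 + 160, 211 = 1·160 + 51, 160 = 3·51 + 7, 51 = 7·7 + 2, 7 = 3·2 + 1, 2 = 2·1 + 0.
Unwinding: 1 = 7 − 3·2 = 7 − 3·(51 − 7·7) = −3·51 + 22·7 = −3·51 + 22·(160 − 3·51) = 22·160 − 69·51 = 22·160 − 69·(211 − 1·160) = −69·211 + 91·160 = −69·211 + 91·(371 − 1·211) = 91·371 − 160·211, i.e. 371·91 + 211·(-160) = 1.
Multiplying through by 478: m = 91·478 = 43498, n = (-160)·478 = -76480 is a solution.
Shifting by a multiple of (211, −371) keeps it a solution: m = 43498 − 206·211 = 32, n = -76480 + 206·371 = -54.
Indeed 371·32 + 211·(-54) = 11872 − 11394 = 478.

m = 32, n = -54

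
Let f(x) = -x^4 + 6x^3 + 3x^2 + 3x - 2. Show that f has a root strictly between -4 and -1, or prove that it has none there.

f(-4) = -606 and f(-1) = -9, both negative, so a sign-change argument is unavailable; we show f keeps this sign on the whole interval.
Substitute x = -1 − u, where 0 < u < 3 on the interval. Expanding, f(-1 − u) = -u^4 - 10u^3 - 21u^2 - 19u - 9.
All 5 nonzero coefficients of this polynomial in u are negative; hence for u > 0 the value is a sum of negative terms (the constant -9 among them).
Therefore f(x) < 0 throughout (-4, -1), and f has no zero there.

No such root exists.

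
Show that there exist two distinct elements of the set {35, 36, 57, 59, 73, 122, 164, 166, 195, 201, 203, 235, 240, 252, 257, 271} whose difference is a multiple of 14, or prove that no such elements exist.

Reduce each element mod 14: 35↦7, 36↦8, 57↦1, 59↦3, 73↦3, 122↦10, 164↦10, 166↦12, 195↦13, 201↦5, 203↦7, 235↦11, 240↦2, 252↦0, 257↦5, 271↦5. The residue 7 repeats (at 35 and 203), and 203 − 35 = 168 = 12·14.

Yes: 35 and 203.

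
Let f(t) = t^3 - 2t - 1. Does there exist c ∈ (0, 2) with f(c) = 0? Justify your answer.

Such a root exists.

f(0) = -1 and f(2) = 3, which have opposite signs.
Since f is a polynomial it is continuous on [0, 2].
By the Intermediate Value Theorem f must vanish at some point of (0, 2).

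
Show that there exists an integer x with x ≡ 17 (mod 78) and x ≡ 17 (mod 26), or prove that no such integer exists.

gcd(78, 26) = 26. A simultaneous solution exists iff 17 ≡ 17 (mod 26); here 17 mod 26 = 17 = 17 mod 26, so it does.
The smallest candidate x = 17 works directly: 17 ≡ 17 (mod 26).
Check: 17 mod 78 = 17, 17 mod 26 = 17. ✓

x = 17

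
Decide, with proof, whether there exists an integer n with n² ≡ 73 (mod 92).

n = 71 works: 71² = 5041, and 5041 − 73 = 4968 = 54·92.

n = 71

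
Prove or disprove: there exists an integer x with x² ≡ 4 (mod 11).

x = 9

Take x = 9. Then 9² = 81 = 7·11 + 4, so 9² ≡ 4 (mod 11).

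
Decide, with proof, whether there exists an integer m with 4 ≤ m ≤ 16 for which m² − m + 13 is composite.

m = 11

At m = 11: 11² − 11 + 13 = 123 = 3·41, which is composite.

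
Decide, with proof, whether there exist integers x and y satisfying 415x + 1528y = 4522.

415 and 1528 are coprime, so 415x + 1528y ranges over all of ℤ.
Euclidean algorithm: 1528 = 3·415 + 283, 415 = 1·283 + 132, 283 = 2·132 + 19, 132 = 6·19 + 18, 19 = 1·18 + 1, 18 = 18·1 + 0.
Unwinding: 1 = 19 − 1·18 = 19 − (132 − 6·19) = −132 + 7·19 = −132 + 7·(283 − 2·132) = 7·283 − 15·132 = 7·283 − 15·(415 − 1·283) = −15·415 + 22·283 = −15·415 + 22·(1528 − 3·415) = 22·1528 − 81·415, i.e. 415·(-81) + 1528·22 = 1.
Scaling by 4522 gives the particular solution (x, y) = (-366282, 99484).
Adding 240·1528 to x and subtracting 240·415 from y gives the tidier solution (438, -116).
Check: 415·438 + 1528·(-116) = 181770 − 177248 = 4522. ✓

x = 438, y = -116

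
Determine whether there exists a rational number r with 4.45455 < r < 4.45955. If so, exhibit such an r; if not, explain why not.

r = 107/24

Look for a denominator N such that an integer falls strictly between N·4.45455 and N·4.45955. N = 24 works: 24·4.45455 = 106.90920 < 107 < 107.02920 = 24·4.45955.
Dividing back, 4.45455 < 107/24 < 4.45955, and 107/24 is rational.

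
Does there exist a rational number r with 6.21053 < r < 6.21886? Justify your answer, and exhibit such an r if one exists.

Multiplying by 14: 14·6.21053 = 86.94742 and 14·6.21886 = 87.06404, so the integer 87 lies strictly between them.
Hence 87/14 is a rational number with 6.21053 < 87/14 < 6.21886.

r = 87/14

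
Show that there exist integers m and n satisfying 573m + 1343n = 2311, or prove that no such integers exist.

573 and 1343 are coprime, so 573m + 1343n ranges over all of ℤ.
Euclidean algorithm: 1343 = 2·573 + 197, 573 = 2·197 + 179, 197 = 1·179 + 18, 179 = 9·18 + 17, 18 = 1·17 + 1, 17 = 17·1 + 0.
Unwinding: 1 = 18 − 1·17 = 18 − (179 − 9·18) = −179 + 10·18 = −179 + 10·(197 − 1·179) = 10·197 − 11·179 = 10·197 − 11·(573 − 2·197) = −11·573 + 32·197 = −11·573 + 32·(1343 − 2·573) = 32·1343 − 75·573, i.e. 573·(-75) + 1343·32 = 1.
Times 2311: 573·(-173325) + 1343·73952 = 2311, so (-173325, 73952) solves it.
The general solution is m = -173325 + 1343k, n = 73952 − 573k; taking k = 130 gives the smaller pair m = 1265, n = -538.
Indeed 573·1265 + 1343·(-538) = 724845 − 722534 = 2311.

m = 1265, n = -538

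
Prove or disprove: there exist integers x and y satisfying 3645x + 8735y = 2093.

There are no such integers.

gcd(3645, 8735) = 5, so every integer of the form 3645x + 8735y is a multiple of 5.
But 2093 = 5·418 + 3, so 5 ∤ 2093.
Therefore 3645x + 8735y = 2093 has no solution in integers.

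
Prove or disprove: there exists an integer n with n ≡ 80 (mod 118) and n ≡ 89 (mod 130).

No such integer exists.

Reduce both congruences modulo 2, which divides 118 and 130: they say n ≡ 80 (mod 2) and n ≡ 89 (mod 2).
But 80 mod 2 = 0 while 89 mod 2 = 1, a contradiction.
Hence the system has no solution.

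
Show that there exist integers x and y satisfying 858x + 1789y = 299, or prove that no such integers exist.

x = 678, y = -325

858 and 1789 are coprime, so 858x + 1789y ranges over all of ℤ.
Euclidean algorithm: 1789 = 2·858 + 73, 858 = 11·73 + 55, 73 = 1·55 + 18, 55 = 3·18 + 1, 18 = 18·1 + 0.
Unwinding: 1 = 55 − 3·18 = 55 − 3·(73 − 1·55) = −3·73 + 4·55 = −3·73 + 4·(858 − 11·73) = 4·858 − 47·73 = 4·858 − 47·(1789 − 2·858) = −47·1789 + 98·858, i.e. 858·98 + 1789·(-47) = 1.
Scaling by 299 gives the particular solution (x, y) = (29302, -14053).
The general solution is x = 29302 + 1789k, y = -14053 − 858k; taking k = -16 gives the smaller pair x = 678, y = -325.
Check: 858·678 + 1789·(-325) = 581724 − 581425 = 299. ✓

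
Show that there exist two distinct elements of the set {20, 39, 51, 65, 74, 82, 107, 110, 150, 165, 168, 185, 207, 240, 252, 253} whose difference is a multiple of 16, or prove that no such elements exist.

Reduce each element modulo 16: 20↦4, 39↦7, 51↦3, 65↦1, 74↦10, 82↦2, 107↦11, 110↦14, 150↦6, 165↦5, 168↦8, 185↦9, 207↦15, 240↦0, 252↦12, 253↦13.
All 16 residues are distinct, so no two elements differ by a multiple of 16.

There is no such pair.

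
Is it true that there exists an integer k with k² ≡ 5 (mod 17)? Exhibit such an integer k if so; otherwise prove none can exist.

No, no such integer exists.

Computing k² mod 17 for k = 0, 1, …, 8 (enough, by the symmetry k ↦ 17 − k) gives 0, 1, 4, 9, 16, 8, 2, 15, 13.
The set of squares mod 17 is therefore {0, 1, 2, 4, 8, 9, 13, 15, 16}, which does not contain 5.
Hence no integer k has k² ≡ 5 (mod 17).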